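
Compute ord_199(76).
66

199 is prime, so ord(76) divides φ(199) = 198.
Divisors of 198: 1, 2, 3, 6, 9, 11, 18, 22, 33, 66, 99, 198.
Repeated squaring: 76^1 ≡ 76, 76^2 ≡ 5, 76^4 ≡ 25, 76^8 ≡ 28, 76^16 ≡ 187, 76^32 ≡ 144, 76^64 ≡ 40, 76^128 ≡ 8 (mod 199).
Test 76^d mod 199 for each divisor d in increasing order:
76^1 ≡ 76
76^2 ≡ 5
76^3 = 76^2·76^1 ≡ 181
76^6 = 76^4·76^2 ≡ 125
76^9 = 76^8·76^1 ≡ 138
76^11 = 76^8·76^2·76^1 ≡ 93
76^18 = 76^16·76^2 ≡ 139
76^22 = 76^16·76^4·76^2 ≡ 92
76^33 = 76^32·76^1 ≡ 198
76^66 = 76^64·76^2 ≡ 1  ← first divisor giving 1
The order is 66.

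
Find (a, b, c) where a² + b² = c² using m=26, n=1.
(675, 52, 677)

Euclid's formula: a = m² - n², b = 2mn, c = m² + n²
m = 26, n = 1
a = 26² - 1² = 676 - 1 = 675
b = 2 × 26 × 1 = 52
c = 26² + 1² = 676 + 1 = 677
Verification: 675² + 52² = 455625 + 2704 = 458329 = 677² ✓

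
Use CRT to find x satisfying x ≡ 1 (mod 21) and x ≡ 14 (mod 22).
190

Using Chinese Remainder Theorem:
M = 21 × 22 = 462
M1 = 22, M2 = 21
y1 = 22^(-1) mod 21 = 1
y2 = 21^(-1) mod 22 = 21
x = (1×22×1 + 14×21×21) mod 462 = 190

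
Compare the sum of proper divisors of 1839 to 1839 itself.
deficient

Proper divisors of 1839: sum = 1 + 3 + 613 = 617
Since 617 < 1839, 1839 is deficient.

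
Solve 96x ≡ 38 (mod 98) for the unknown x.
x ≡ 30 (mod 49)

gcd(96, 98) = 2, which divides 38, so solutions exist.
Divide through by 2: 48x ≡ 19 (mod 49).
Find 48^(-1) mod 49 by the extended Euclidean algorithm:
49 = 1 × 48 + 1  ⟹  1 = (1)·49 + (-1)·48
So (-1)·48 ≡ 1 (mod 49), i.e. 48^(-1) ≡ -1 ≡ 48 (mod 49).
x ≡ 48 × 19 = 912 ≡ 30 (mod 49).
Check: 96 × 30 = 2880 ≡ 38 (mod 98).
x ≡ 30 (mod 49), giving 2 solutions mod 98.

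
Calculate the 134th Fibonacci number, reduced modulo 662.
359

Matrix identity: Q^n = [[F_(n+1), F_n], [F_n, F_(n-1)]] with Q = [[1,1],[1,0]].
n = 134 = 10000110₂. Square-and-multiply, entries mod 662:
Q^1 = [[1,1],[1,0]]
Q^2 = (Q^1)² = [[2,1],[1,1]]
Q^4 = (Q^2)² = [[5,3],[3,2]]
Q^8 = (Q^4)² = [[34,21],[21,13]]
Q^16 = (Q^8)² = [[273,325],[325,610]]
Q^33 = (Q^16)²·Q = [[419,90],[90,329]]
Q^67 = (Q^33)²·Q = [[83,287],[287,458]]
Q^134 = (Q^67)² = [[550,359],[359,191]]
F_134 mod 662 = Q^134[0][1] = 359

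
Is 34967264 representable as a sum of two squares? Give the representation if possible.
Not possible

Factorization: 34967264 = 2^5 × 103^3
By Fermat: n is sum of two squares iff every prime p ≡ 3 (mod 4) appears to even power.
Prime(s) ≡ 3 (mod 4) with odd exponent: [(103, 3)]
Therefore 34967264 cannot be expressed as a² + b².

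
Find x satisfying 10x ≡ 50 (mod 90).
x ≡ 5 (mod 9)

gcd(10, 90) = 10, which divides 50, so solutions exist.
Divide through by 10: x ≡ 5 (mod 9).
The coefficient of x is now 1, so x ≡ 5 (mod 9).
Check: 10 × 5 = 50 ≡ 50 (mod 90).
x ≡ 5 (mod 9), giving 10 solutions mod 90.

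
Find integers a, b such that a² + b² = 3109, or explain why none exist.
30² + 47² (a=30, b=47)

Factorization: 3109 = 3109
By Fermat: n is sum of two squares iff every prime p ≡ 3 (mod 4) appears to even power.
All primes ≡ 3 (mod 4) appear to even power.
Search a = 0, 1, 2, … for 3109 - a² a perfect square: first hit at a = 30: 3109 - 900 = 2209 = 47².
3109 = 30² + 47² = 900 + 2209 ✓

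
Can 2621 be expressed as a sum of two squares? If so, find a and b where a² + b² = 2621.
11² + 50² (a=11, b=50)

Factorization: 2621 = 2621
By Fermat: n is sum of two squares iff every prime p ≡ 3 (mod 4) appears to even power.
All primes ≡ 3 (mod 4) appear to even power.
Search a = 0, 1, 2, … for 2621 - a² a perfect square: first hit at a = 11: 2621 - 121 = 2500 = 50².
2621 = 11² + 50² = 121 + 2500 ✓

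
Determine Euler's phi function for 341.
300

341 = 11 × 31
φ(n) = n × ∏(1 - 1/p) for each prime p dividing n
φ(341) = 341 × (1 - 1/11) × (1 - 1/31) = 300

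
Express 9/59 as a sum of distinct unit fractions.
1/7 + 1/104 + 1/14318 + 1/307493368

Greedy algorithm:
9/59: ceiling(59/9) = 7, use 1/7
4/413: ceiling(413/4) = 104, use 1/104
3/42952: ceiling(42952/3) = 14318, use 1/14318
1/307493368: ceiling(307493368/1) = 307493368, use 1/307493368
Result: 9/59 = 1/7 + 1/104 + 1/14318 + 1/307493368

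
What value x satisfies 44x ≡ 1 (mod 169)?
73

gcd(44, 169) = 1, so the inverse exists.
Extended Euclidean algorithm on (169, 44):
169 = 3 × 44 + 37  ⟹  37 = (1)·169 + (-3)·44
44 = 1 × 37 + 7  ⟹  7 = (-1)·169 + (4)·44
37 = 5 × 7 + 2  ⟹  2 = (6)·169 + (-23)·44
7 = 3 × 2 + 1  ⟹  1 = (-19)·169 + (73)·44
So (73)·44 ≡ 1 (mod 169), i.e. 44^(-1) ≡ 73 (mod 169).
Check: 44 × 73 = 3212 ≡ 1 (mod 169)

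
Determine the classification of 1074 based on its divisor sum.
abundant

Proper divisors of 1074: sum = 1 + 2 + 3 + 6 + 179 + 358 + 537 = 1086
Since 1086 > 1074, 1074 is abundant.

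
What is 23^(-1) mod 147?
32

gcd(23, 147) = 1, so the inverse exists.
Extended Euclidean algorithm on (147, 23):
147 = 6 × 23 + 9  ⟹  9 = (1)·147 + (-6)·23
23 = 2 × 9 + 5  ⟹  5 = (-2)·147 + (13)·23
9 = 1 × 5 + 4  ⟹  4 = (3)·147 + (-19)·23
5 = 1 × 4 + 1  ⟹  1 = (-5)·147 + (32)·23
So (32)·23 ≡ 1 (mod 147), i.e. 23^(-1) ≡ 32 (mod 147).
Check: 23 × 32 = 736 ≡ 1 (mod 147)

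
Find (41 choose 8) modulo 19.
0

Using Lucas' theorem:
Write n=41 and k=8 in base 19:
n in base 19: [2, 3]
k in base 19: [0, 8]
C(41,8) mod 19 = ∏ C(n_i, k_i) mod 19
Digit binomials (mod 19): C(2,0) = 1; C(3,8) = 0 (k_i > n_i)
Product: 1 × 0 = 0 ≡ 0 (mod 19)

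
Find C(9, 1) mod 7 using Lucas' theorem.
2

Using Lucas' theorem:
Write n=9 and k=1 in base 7:
n in base 7: [1, 2]
k in base 7: [0, 1]
C(9,1) mod 7 = ∏ C(n_i, k_i) mod 7
Digit binomials (mod 7): C(1,0) = 1; C(2,1) = 2
Product: 1 × 2 = 2 ≡ 2 (mod 7)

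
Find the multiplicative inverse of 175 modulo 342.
43

gcd(175, 342) = 1, so the inverse exists.
Extended Euclidean algorithm on (342, 175):
342 = 1 × 175 + 167  ⟹  167 = (1)·342 + (-1)·175
175 = 1 × 167 + 8  ⟹  8 = (-1)·342 + (2)·175
167 = 20 × 8 + 7  ⟹  7 = (21)·342 + (-41)·175
8 = 1 × 7 + 1  ⟹  1 = (-22)·342 + (43)·175
So (43)·175 ≡ 1 (mod 342), i.e. 175^(-1) ≡ 43 (mod 342).
Check: 175 × 43 = 7525 ≡ 1 (mod 342)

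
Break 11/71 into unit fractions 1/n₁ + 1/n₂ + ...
1/7 + 1/83 + 1/41251

Greedy algorithm:
11/71: ceiling(71/11) = 7, use 1/7
6/497: ceiling(497/6) = 83, use 1/83
1/41251: ceiling(41251/1) = 41251, use 1/41251
Result: 11/71 = 1/7 + 1/83 + 1/41251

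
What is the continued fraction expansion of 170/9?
[18; 1, 8]

Euclidean algorithm steps:
170 = 18 × 9 + 8
9 = 1 × 8 + 1
8 = 8 × 1 + 0
Continued fraction: [18; 1, 8]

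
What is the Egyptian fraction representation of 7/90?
1/13 + 1/1170

Greedy algorithm:
7/90: ceiling(90/7) = 13, use 1/13
1/1170: ceiling(1170/1) = 1170, use 1/1170
Result: 7/90 = 1/13 + 1/1170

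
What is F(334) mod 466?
3

Matrix identity: Q^n = [[F_(n+1), F_n], [F_n, F_(n-1)]] with Q = [[1,1],[1,0]].
n = 334 = 101001110₂. Square-and-multiply, entries mod 466:
Q^1 = [[1,1],[1,0]]
Q^2 = (Q^1)² = [[2,1],[1,1]]
Q^5 = (Q^2)²·Q = [[8,5],[5,3]]
Q^10 = (Q^5)² = [[89,55],[55,34]]
Q^20 = (Q^10)² = [[228,241],[241,453]]
Q^41 = (Q^20)²·Q = [[178,89],[89,89]]
Q^83 = (Q^41)²·Q = [[458,461],[461,463]]
Q^167 = (Q^83)²·Q = [[144,89],[89,55]]
Q^334 = (Q^167)² = [[231,3],[3,228]]
F_334 mod 466 = Q^334[0][1] = 3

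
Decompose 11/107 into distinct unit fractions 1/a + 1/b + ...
1/10 + 1/357 + 1/381990

Greedy algorithm:
11/107: ceiling(107/11) = 10, use 1/10
3/1070: ceiling(1070/3) = 357, use 1/357
1/381990: ceiling(381990/1) = 381990, use 1/381990
Result: 11/107 = 1/10 + 1/357 + 1/381990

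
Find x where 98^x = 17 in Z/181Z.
145

Baby-step giant-step with step n = ⌈√181⌉ = 14.
Baby steps 98^j mod 181 (j:value) for j=0..13: 0:1, 1:98, 2:11, 3:173, 4:121, 5:93, 6:64, 7:118, 8:161, 9:31, 10:142, 11:160, 12:114, 13:131.
Giant-step multiplier: 98^(-14) ≡ 98^(180-14) = 98^166 ≡ 167 (mod 181).
Giant steps γ_i = 17·167^i mod 181: γ_0=17, γ_1=124, γ_2=74, γ_3=50, γ_4=24, γ_5=26, γ_6=179, γ_7=28, γ_8=151, γ_9=58, γ_10=93 (in table at j=5).
x = i·n + j = 10·14 + 5 = 145.
Check: 98^145 ≡ 17 (mod 181).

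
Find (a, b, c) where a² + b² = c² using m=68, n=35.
(3399, 4760, 5849)

Euclid's formula: a = m² - n², b = 2mn, c = m² + n²
m = 68, n = 35
a = 68² - 35² = 4624 - 1225 = 3399
b = 2 × 68 × 35 = 4760
c = 68² + 35² = 4624 + 1225 = 5849
Verification: 3399² + 4760² = 11553201 + 22657600 = 34210801 = 5849² ✓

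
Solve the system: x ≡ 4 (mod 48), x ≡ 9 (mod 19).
484

Using Chinese Remainder Theorem:
M = 48 × 19 = 912
M1 = 19, M2 = 48
y1 = 19^(-1) mod 48 = 43
y2 = 48^(-1) mod 19 = 2
x = (4×19×43 + 9×48×2) mod 912 = 484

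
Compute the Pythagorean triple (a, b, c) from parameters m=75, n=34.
(4469, 5100, 6781)

Euclid's formula: a = m² - n², b = 2mn, c = m² + n²
m = 75, n = 34
a = 75² - 34² = 5625 - 1156 = 4469
b = 2 × 75 × 34 = 5100
c = 75² + 34² = 5625 + 1156 = 6781
Verification: 4469² + 5100² = 19971961 + 26010000 = 45981961 = 6781² ✓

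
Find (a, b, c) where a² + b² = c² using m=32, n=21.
(583, 1344, 1465)

Euclid's formula: a = m² - n², b = 2mn, c = m² + n²
m = 32, n = 21
a = 32² - 21² = 1024 - 441 = 583
b = 2 × 32 × 21 = 1344
c = 32² + 21² = 1024 + 441 = 1465
Verification: 583² + 1344² = 339889 + 1806336 = 2146225 = 1465² ✓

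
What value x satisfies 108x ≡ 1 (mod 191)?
23

gcd(108, 191) = 1, so the inverse exists.
Extended Euclidean algorithm on (191, 108):
191 = 1 × 108 + 83  ⟹  83 = (1)·191 + (-1)·108
108 = 1 × 83 + 25  ⟹  25 = (-1)·191 + (2)·108
83 = 3 × 25 + 8  ⟹  8 = (4)·191 + (-7)·108
25 = 3 × 8 + 1  ⟹  1 = (-13)·191 + (23)·108
So (23)·108 ≡ 1 (mod 191), i.e. 108^(-1) ≡ 23 (mod 191).
Check: 108 × 23 = 2484 ≡ 1 (mod 191)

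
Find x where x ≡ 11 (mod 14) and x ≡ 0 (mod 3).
39

Using Chinese Remainder Theorem:
M = 14 × 3 = 42
M1 = 3, M2 = 14
y1 = 3^(-1) mod 14 = 5
y2 = 14^(-1) mod 3 = 2
x = (11×3×5 + 0×14×2) mod 42 = 39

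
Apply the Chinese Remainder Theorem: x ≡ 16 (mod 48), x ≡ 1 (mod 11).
496

Using Chinese Remainder Theorem:
M = 48 × 11 = 528
M1 = 11, M2 = 48
y1 = 11^(-1) mod 48 = 35
y2 = 48^(-1) mod 11 = 3
x = (16×11×35 + 1×48×3) mod 528 = 496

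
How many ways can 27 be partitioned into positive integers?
3010

p(n) counts ways to write n as a sum of positive integers (order ignored).
Euler's pentagonal recurrence: p(k) = p(k-1) + p(k-2) - p(k-5) - p(k-7) + p(k-12) + p(k-15) - ... (offsets j(3j∓1)/2, signs ++--, p(0)=1, p(<0)=0).
DP table for k = 0..26: p(0)=1, p(1)=1, p(2)=2, p(3)=3, p(4)=5, p(5)=7, p(6)=11, p(7)=15, p(8)=22, p(9)=30, p(10)=42, p(11)=56, p(12)=77, p(13)=101, p(14)=135, p(15)=176, p(16)=231, p(17)=297, p(18)=385, p(19)=490, p(20)=627, p(21)=792, p(22)=1002, p(23)=1255, p(24)=1575, p(25)=1958, p(26)=2436.
Final step: p(27) = p(26) + p(25) - p(22) - p(20) + p(15) + p(12) - p(5) - p(1)
= 2436 + 1958 - 1002 - 627 + 176 + 77 - 7 - 1
= 3010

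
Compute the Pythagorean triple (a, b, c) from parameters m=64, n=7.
(4047, 896, 4145)

Euclid's formula: a = m² - n², b = 2mn, c = m² + n²
m = 64, n = 7
a = 64² - 7² = 4096 - 49 = 4047
b = 2 × 64 × 7 = 896
c = 64² + 7² = 4096 + 49 = 4145
Verification: 4047² + 896² = 16378209 + 802816 = 17181025 = 4145² ✓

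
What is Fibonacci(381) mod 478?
14

Matrix identity: Q^n = [[F_(n+1), F_n], [F_n, F_(n-1)]] with Q = [[1,1],[1,0]].
n = 381 = 101111101₂. Square-and-multiply, entries mod 478:
Q^1 = [[1,1],[1,0]]
Q^2 = (Q^1)² = [[2,1],[1,1]]
Q^5 = (Q^2)²·Q = [[8,5],[5,3]]
Q^11 = (Q^5)²·Q = [[144,89],[89,55]]
Q^23 = (Q^11)²·Q = [[2,455],[455,25]]
Q^47 = (Q^23)²·Q = [[390,55],[55,335]]
Q^95 = (Q^47)²·Q = [[454,253],[253,201]]
Q^190 = (Q^95)² = [[55,327],[327,206]]
Q^381 = (Q^190)²·Q = [[277,14],[14,263]]
F_381 mod 478 = Q^381[0][1] = 14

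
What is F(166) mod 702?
701

Matrix identity: Q^n = [[F_(n+1), F_n], [F_n, F_(n-1)]] with Q = [[1,1],[1,0]].
n = 166 = 10100110₂. Square-and-multiply, entries mod 702:
Q^1 = [[1,1],[1,0]]
Q^2 = (Q^1)² = [[2,1],[1,1]]
Q^5 = (Q^2)²·Q = [[8,5],[5,3]]
Q^10 = (Q^5)² = [[89,55],[55,34]]
Q^20 = (Q^10)² = [[416,447],[447,671]]
Q^41 = (Q^20)²·Q = [[208,103],[103,105]]
Q^83 = (Q^41)²·Q = [[468,521],[521,649]]
Q^166 = (Q^83)² = [[469,701],[701,470]]
F_166 mod 702 = Q^166[0][1] = 701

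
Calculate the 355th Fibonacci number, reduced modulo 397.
185

Matrix identity: Q^n = [[F_(n+1), F_n], [F_n, F_(n-1)]] with Q = [[1,1],[1,0]].
n = 355 = 101100011₂. Square-and-multiply, entries mod 397:
Q^1 = [[1,1],[1,0]]
Q^2 = (Q^1)² = [[2,1],[1,1]]
Q^5 = (Q^2)²·Q = [[8,5],[5,3]]
Q^11 = (Q^5)²·Q = [[144,89],[89,55]]
Q^22 = (Q^11)² = [[73,243],[243,227]]
Q^44 = (Q^22)² = [[64,249],[249,212]]
Q^88 = (Q^44)² = [[195,43],[43,152]]
Q^177 = (Q^88)²·Q = [[9,174],[174,232]]
Q^355 = (Q^177)²·Q = [[37,185],[185,249]]
F_355 mod 397 = Q^355[0][1] = 185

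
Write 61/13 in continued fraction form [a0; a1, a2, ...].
[4; 1, 2, 4]

Euclidean algorithm steps:
61 = 4 × 13 + 9
13 = 1 × 9 + 4
9 = 2 × 4 + 1
4 = 4 × 1 + 0
Continued fraction: [4; 1, 2, 4]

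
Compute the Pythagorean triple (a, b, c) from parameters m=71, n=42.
(3277, 5964, 6805)

Euclid's formula: a = m² - n², b = 2mn, c = m² + n²
m = 71, n = 42
a = 71² - 42² = 5041 - 1764 = 3277
b = 2 × 71 × 42 = 5964
c = 71² + 42² = 5041 + 1764 = 6805
Verification: 3277² + 5964² = 10738729 + 35569296 = 46308025 = 6805² ✓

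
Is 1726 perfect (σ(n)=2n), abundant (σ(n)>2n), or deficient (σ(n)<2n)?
deficient

Proper divisors of 1726: sum = 1 + 2 + 863 = 866
Since 866 < 1726, 1726 is deficient.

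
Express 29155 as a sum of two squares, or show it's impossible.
Not possible

Factorization: 29155 = 5 × 7^3 × 17
By Fermat: n is sum of two squares iff every prime p ≡ 3 (mod 4) appears to even power.
Prime(s) ≡ 3 (mod 4) with odd exponent: [(7, 3)]
Therefore 29155 cannot be expressed as a² + b².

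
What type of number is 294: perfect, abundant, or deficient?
abundant

Proper divisors of 294: sum = 1 + 2 + 3 + 6 + 7 + 14 + 21 + 42 + 49 + 98 + 147 = 390
Since 390 > 294, 294 is abundant.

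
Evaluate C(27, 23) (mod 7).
1

Using Lucas' theorem:
Write n=27 and k=23 in base 7:
n in base 7: [3, 6]
k in base 7: [3, 2]
C(27,23) mod 7 = ∏ C(n_i, k_i) mod 7
Digit binomials (mod 7): C(3,3) = 1; C(6,2) = 15 ≡ 1
Product: 1 × 1 = 1 ≡ 1 (mod 7)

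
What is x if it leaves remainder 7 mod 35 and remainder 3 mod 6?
147

Using Chinese Remainder Theorem:
M = 35 × 6 = 210
M1 = 6, M2 = 35
y1 = 6^(-1) mod 35 = 6
y2 = 35^(-1) mod 6 = 5
x = (7×6×6 + 3×35×5) mod 210 = 147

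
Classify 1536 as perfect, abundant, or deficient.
abundant

Proper divisors of 1536: sum = 1 + 2 + 3 + 4 + 6 + 8 + 12 + 16 + ... + 256 + 384 + 512 + 768 (19 divisors) = 2556
Since 2556 > 1536, 1536 is abundant.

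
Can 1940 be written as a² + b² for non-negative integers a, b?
2² + 44² (a=2, b=44)

Factorization: 1940 = 2^2 × 5 × 97
By Fermat: n is sum of two squares iff every prime p ≡ 3 (mod 4) appears to even power.
All primes ≡ 3 (mod 4) appear to even power.
Search a = 0, 1, 2, … for 1940 - a² a perfect square: first hit at a = 2: 1940 - 4 = 1936 = 44².
1940 = 2² + 44² = 4 + 1936 ✓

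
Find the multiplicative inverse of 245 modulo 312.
149

gcd(245, 312) = 1, so the inverse exists.
Extended Euclidean algorithm on (312, 245):
312 = 1 × 245 + 67  ⟹  67 = (1)·312 + (-1)·245
245 = 3 × 67 + 44  ⟹  44 = (-3)·312 + (4)·245
67 = 1 × 44 + 23  ⟹  23 = (4)·312 + (-5)·245
44 = 1 × 23 + 21  ⟹  21 = (-7)·312 + (9)·245
23 = 1 × 21 + 2  ⟹  2 = (11)·312 + (-14)·245
21 = 10 × 2 + 1  ⟹  1 = (-117)·312 + (149)·245
So (149)·245 ≡ 1 (mod 312), i.e. 245^(-1) ≡ 149 (mod 312).
Check: 245 × 149 = 36505 ≡ 1 (mod 312)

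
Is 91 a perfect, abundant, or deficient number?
deficient

Proper divisors of 91: sum = 1 + 7 + 13 = 21
Since 21 < 91, 91 is deficient.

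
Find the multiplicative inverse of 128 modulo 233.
71

gcd(128, 233) = 1, so the inverse exists.
Extended Euclidean algorithm on (233, 128):
233 = 1 × 128 + 105  ⟹  105 = (1)·233 + (-1)·128
128 = 1 × 105 + 23  ⟹  23 = (-1)·233 + (2)·128
105 = 4 × 23 + 13  ⟹  13 = (5)·233 + (-9)·128
23 = 1 × 13 + 10  ⟹  10 = (-6)·233 + (11)·128
13 = 1 × 10 + 3  ⟹  3 = (11)·233 + (-20)·128
10 = 3 × 3 + 1  ⟹  1 = (-39)·233 + (71)·128
So (71)·128 ≡ 1 (mod 233), i.e. 128^(-1) ≡ 71 (mod 233).
Check: 128 × 71 = 9088 ≡ 1 (mod 233)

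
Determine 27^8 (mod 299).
170

Repeated squaring. Binary of 8 = 1000.
27^1 ≡ 27 (mod 299); 27^2 ≡ 131 (mod 299); 27^4 ≡ 118 (mod 299); 27^8 ≡ 170 (mod 299)
27^8 = 27^8 ≡ 170 (mod 299)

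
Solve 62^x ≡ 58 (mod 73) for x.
25

Baby-step giant-step with step n = ⌈√73⌉ = 9.
Baby steps 62^j mod 73 (j:value) for j=0..8: 0:1, 1:62, 2:48, 3:56, 4:41, 5:60, 6:70, 7:33, 8:2.
Giant-step multiplier: 62^(-9) ≡ 62^(72-9) = 62^63 ≡ 63 (mod 73).
Giant steps γ_i = 58·63^i mod 73: γ_0=58, γ_1=4, γ_2=33 (in table at j=7).
x = i·n + j = 2·9 + 7 = 25.
Check: 62^25 ≡ 58 (mod 73).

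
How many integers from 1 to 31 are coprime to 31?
30

31 = 31
φ(n) = n × ∏(1 - 1/p) for each prime p dividing n
φ(31) = 31 × (1 - 1/31) = 30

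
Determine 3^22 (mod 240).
9

Repeated squaring. Binary of 22 = 10110.
3^1 ≡ 3 (mod 240); 3^2 ≡ 9 (mod 240); 3^4 ≡ 81 (mod 240); 3^8 ≡ 81 (mod 240); 3^16 ≡ 81 (mod 240)
3^22 = 3^2 × 3^4 × 3^16 ≡ 9 (mod 240)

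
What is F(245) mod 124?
5

Matrix identity: Q^n = [[F_(n+1), F_n], [F_n, F_(n-1)]] with Q = [[1,1],[1,0]].
n = 245 = 11110101₂. Square-and-multiply, entries mod 124:
Q^1 = [[1,1],[1,0]]
Q^3 = (Q^1)²·Q = [[3,2],[2,1]]
Q^7 = (Q^3)²·Q = [[21,13],[13,8]]
Q^15 = (Q^7)²·Q = [[119,114],[114,5]]
Q^30 = (Q^15)² = [[1,0],[0,1]]
Q^61 = (Q^30)²·Q = [[1,1],[1,0]]
Q^122 = (Q^61)² = [[2,1],[1,1]]
Q^245 = (Q^122)²·Q = [[8,5],[5,3]]
F_245 mod 124 = Q^245[0][1] = 5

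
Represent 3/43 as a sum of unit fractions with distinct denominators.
1/15 + 1/323 + 1/208335

Greedy algorithm:
3/43: ceiling(43/3) = 15, use 1/15
2/645: ceiling(645/2) = 323, use 1/323
1/208335: ceiling(208335/1) = 208335, use 1/208335
Result: 3/43 = 1/15 + 1/323 + 1/208335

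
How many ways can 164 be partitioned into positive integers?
156919475295

p(n) counts ways to write n as a sum of positive integers (order ignored).
Euler's pentagonal recurrence: p(k) = p(k-1) + p(k-2) - p(k-5) - p(k-7) + p(k-12) + p(k-15) - ... (offsets j(3j∓1)/2, signs ++--, p(0)=1, p(<0)=0).
DP table for k = 0..163: p(0)=1, p(1)=1, p(2)=2, p(3)=3, p(4)=5, p(5)=7, p(6)=11, p(7)=15, p(8)=22, p(9)=30, p(10)=42, p(11)=56, p(12)=77, p(13)=101, p(14)=135, p(15)=176, p(16)=231, p(17)=297, p(18)=385, p(19)=490, p(20)=627, p(21)=792, p(22)=1002, p(23)=1255, p(24)=1575, p(25)=1958, p(26)=2436, p(27)=3010, p(28)=3718, p(29)=4565, p(30)=5604, p(31)=6842, p(32)=8349, p(33)=10143, p(34)=12310, p(35)=14883, p(36)=17977, p(37)=21637, p(38)=26015, p(39)=31185, p(40)=37338, p(41)=44583, p(42)=53174, p(43)=63261, p(44)=75175, p(45)=89134, p(46)=105558, p(47)=124754, p(48)=147273, p(49)=173525, p(50)=204226, p(51)=239943, p(52)=281589, p(53)=329931, p(54)=386155, p(55)=451276, p(56)=526823, p(57)=614154, p(58)=715220, p(59)=831820, p(60)=966467, p(61)=1121505, p(62)=1300156, p(63)=1505499, p(64)=1741630, p(65)=2012558, p(66)=2323520, p(67)=2679689, p(68)=3087735, p(69)=3554345, p(70)=4087968, p(71)=4697205, p(72)=5392783, p(73)=6185689, p(74)=7089500, p(75)=8118264, p(76)=9289091, p(77)=10619863, p(78)=12132164, p(79)=13848650, p(80)=15796476, p(81)=18004327, p(82)=20506255, p(83)=23338469, p(84)=26543660, p(85)=30167357, p(86)=34262962, p(87)=38887673, p(88)=44108109, p(89)=49995925, p(90)=56634173, p(91)=64112359, p(92)=72533807, p(93)=82010177, p(94)=92669720, p(95)=104651419, p(96)=118114304, p(97)=133230930, p(98)=150198136, p(99)=169229875, p(100)=190569292, p(101)=214481126, p(102)=241265379, p(103)=271248950, p(104)=304801365, p(105)=342325709, p(106)=384276336, p(107)=431149389, p(108)=483502844, p(109)=541946240, p(110)=607163746, p(111)=679903203, p(112)=761002156, p(113)=851376628, p(114)=952050665, p(115)=1064144451, p(116)=1188908248, p(117)=1327710076, p(118)=1482074143, p(119)=1653668665, p(120)=1844349560, p(121)=2056148051, p(122)=2291320912, p(123)=2552338241, p(124)=2841940500, p(125)=3163127352, p(126)=3519222692, p(127)=3913864295, p(128)=4351078600, p(129)=4835271870, p(130)=5371315400, p(131)=5964539504, p(132)=6620830889, p(133)=7346629512, p(134)=8149040695, p(135)=9035836076, p(136)=10015581680, p(137)=11097645016, p(138)=12292341831, p(139)=13610949895, p(140)=15065878135, p(141)=16670689208, p(142)=18440293320, p(143)=20390982757, p(144)=22540654445, p(145)=24908858009, p(146)=27517052599, p(147)=30388671978, p(148)=33549419497, p(149)=37027355200, p(150)=40853235313, p(151)=45060624582, p(152)=49686288421, p(153)=54770336324, p(154)=60356673280, p(155)=66493182097, p(156)=73232243759, p(157)=80630964769, p(158)=88751778802, p(159)=97662728555, p(160)=107438159466, p(161)=118159068427, p(162)=129913904637, p(163)=142798995930.
Final step: p(164) = p(163) + p(162) - p(159) - p(157) + p(152) + p(149) - p(142) - p(138) + p(129) + p(124) - p(113) - p(107) + p(94) + p(87) - p(72) - p(64) + p(47) + p(38) - p(19) - p(9)
= 142798995930 + 129913904637 - 97662728555 - 80630964769 + 49686288421 + 37027355200 - 18440293320 - 12292341831 + 4835271870 + 2841940500 - 851376628 - 431149389 + 92669720 + 38887673 - 5392783 - 1741630 + 124754 + 26015 - 490 - 30
= 156919475295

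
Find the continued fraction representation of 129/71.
[1; 1, 4, 2, 6]

Euclidean algorithm steps:
129 = 1 × 71 + 58
71 = 1 × 58 + 13
58 = 4 × 13 + 6
13 = 2 × 6 + 1
6 = 6 × 1 + 0
Continued fraction: [1; 1, 4, 2, 6]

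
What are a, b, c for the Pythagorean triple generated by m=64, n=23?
(3567, 2944, 4625)

Euclid's formula: a = m² - n², b = 2mn, c = m² + n²
m = 64, n = 23
a = 64² - 23² = 4096 - 529 = 3567
b = 2 × 64 × 23 = 2944
c = 64² + 23² = 4096 + 529 = 4625
Verification: 3567² + 2944² = 12723489 + 8667136 = 21390625 = 4625² ✓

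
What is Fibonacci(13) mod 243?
233

Matrix identity: Q^n = [[F_(n+1), F_n], [F_n, F_(n-1)]] with Q = [[1,1],[1,0]].
n = 13 = 1101₂. Square-and-multiply, entries mod 243:
Q^1 = [[1,1],[1,0]]
Q^3 = (Q^1)²·Q = [[3,2],[2,1]]
Q^6 = (Q^3)² = [[13,8],[8,5]]
Q^13 = (Q^6)²·Q = [[134,233],[233,144]]
F_13 mod 243 = Q^13[0][1] = 233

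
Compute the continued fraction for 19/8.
[2; 2, 1, 2]

Euclidean algorithm steps:
19 = 2 × 8 + 3
8 = 2 × 3 + 2
3 = 1 × 2 + 1
2 = 2 × 1 + 0
Continued fraction: [2; 2, 1, 2]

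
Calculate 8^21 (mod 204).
128

Repeated squaring. Binary of 21 = 10101.
8^1 ≡ 8 (mod 204); 8^2 ≡ 64 (mod 204); 8^4 ≡ 16 (mod 204); 8^8 ≡ 52 (mod 204); 8^16 ≡ 52 (mod 204)
8^21 = 8^1 × 8^4 × 8^16 ≡ 128 (mod 204)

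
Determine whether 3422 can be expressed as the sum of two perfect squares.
Not possible

Factorization: 3422 = 2 × 29 × 59
By Fermat: n is sum of two squares iff every prime p ≡ 3 (mod 4) appears to even power.
Prime(s) ≡ 3 (mod 4) with odd exponent: [(59, 1)]
Therefore 3422 cannot be expressed as a² + b².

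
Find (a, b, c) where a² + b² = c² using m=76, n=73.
(447, 11096, 11105)

Euclid's formula: a = m² - n², b = 2mn, c = m² + n²
m = 76, n = 73
a = 76² - 73² = 5776 - 5329 = 447
b = 2 × 76 × 73 = 11096
c = 76² + 73² = 5776 + 5329 = 11105
Verification: 447² + 11096² = 199809 + 123121216 = 123321025 = 11105² ✓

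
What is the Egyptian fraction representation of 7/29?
1/5 + 1/25 + 1/725

Greedy algorithm:
7/29: ceiling(29/7) = 5, use 1/5
6/145: ceiling(145/6) = 25, use 1/25
1/725: ceiling(725/1) = 725, use 1/725
Result: 7/29 = 1/5 + 1/25 + 1/725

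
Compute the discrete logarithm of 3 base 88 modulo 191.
138

Baby-step giant-step with step n = ⌈√191⌉ = 14.
Baby steps 88^j mod 191 (j:value) for j=0..13: 0:1, 1:88, 2:104, 3:175, 4:120, 5:55, 6:65, 7:181, 8:75, 9:106, 10:160, 11:137, 12:23, 13:114.
Giant-step multiplier: 88^(-14) ≡ 88^(190-14) = 88^176 ≡ 170 (mod 191).
Giant steps γ_i = 3·170^i mod 191: γ_0=3, γ_1=128, γ_2=177, γ_3=103, γ_4=129, γ_5=156, γ_6=162, γ_7=36, γ_8=8, γ_9=23 (in table at j=12).
x = i·n + j = 9·14 + 12 = 138.
Check: 88^138 ≡ 3 (mod 191).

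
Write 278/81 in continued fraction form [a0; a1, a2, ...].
[3; 2, 3, 5, 2]

Euclidean algorithm steps:
278 = 3 × 81 + 35
81 = 2 × 35 + 11
35 = 3 × 11 + 2
11 = 5 × 2 + 1
2 = 2 × 1 + 0
Continued fraction: [3; 2, 3, 5, 2]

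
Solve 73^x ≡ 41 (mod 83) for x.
60

Baby-step giant-step with step n = ⌈√83⌉ = 10.
Baby steps 73^j mod 83 (j:value) for j=0..9: 0:1, 1:73, 2:17, 3:79, 4:40, 5:15, 6:16, 7:6, 8:23, 9:19.
Giant-step multiplier: 73^(-10) ≡ 73^(82-10) = 73^72 ≡ 38 (mod 83).
Giant steps γ_i = 41·38^i mod 83: γ_0=41, γ_1=64, γ_2=25, γ_3=37, γ_4=78, γ_5=59, γ_6=1 (in table at j=0).
x = i·n + j = 6·10 + 0 = 60.
Check: 73^60 ≡ 41 (mod 83).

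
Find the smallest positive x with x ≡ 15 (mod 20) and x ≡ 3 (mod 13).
55

Using Chinese Remainder Theorem:
M = 20 × 13 = 260
M1 = 13, M2 = 20
y1 = 13^(-1) mod 20 = 17
y2 = 20^(-1) mod 13 = 2
x = (15×13×17 + 3×20×2) mod 260 = 55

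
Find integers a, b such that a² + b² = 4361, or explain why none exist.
35² + 56² (a=35, b=56)

Factorization: 4361 = 7^2 × 89
By Fermat: n is sum of two squares iff every prime p ≡ 3 (mod 4) appears to even power.
All primes ≡ 3 (mod 4) appear to even power.
Search a = 0, 1, 2, … for 4361 - a² a perfect square: first hit at a = 35: 4361 - 1225 = 3136 = 56².
4361 = 35² + 56² = 1225 + 3136 ✓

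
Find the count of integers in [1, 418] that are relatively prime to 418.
180

418 = 2 × 11 × 19
φ(n) = n × ∏(1 - 1/p) for each prime p dividing n
φ(418) = 418 × (1 - 1/2) × (1 - 1/11) × (1 - 1/19) = 180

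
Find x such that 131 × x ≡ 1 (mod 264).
131

gcd(131, 264) = 1, so the inverse exists.
Extended Euclidean algorithm on (264, 131):
264 = 2 × 131 + 2  ⟹  2 = (1)·264 + (-2)·131
131 = 65 × 2 + 1  ⟹  1 = (-65)·264 + (131)·131
So (131)·131 ≡ 1 (mod 264), i.e. 131^(-1) ≡ 131 (mod 264).
Check: 131 × 131 = 17161 ≡ 1 (mod 264)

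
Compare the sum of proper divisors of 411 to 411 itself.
deficient

Proper divisors of 411: sum = 1 + 3 + 137 = 141
Since 141 < 411, 411 is deficient.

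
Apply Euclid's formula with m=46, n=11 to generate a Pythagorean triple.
(1995, 1012, 2237)

Euclid's formula: a = m² - n², b = 2mn, c = m² + n²
m = 46, n = 11
a = 46² - 11² = 2116 - 121 = 1995
b = 2 × 46 × 11 = 1012
c = 46² + 11² = 2116 + 121 = 2237
Verification: 1995² + 1012² = 3980025 + 1024144 = 5004169 = 2237² ✓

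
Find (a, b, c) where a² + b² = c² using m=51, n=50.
(101, 5100, 5101)

Euclid's formula: a = m² - n², b = 2mn, c = m² + n²
m = 51, n = 50
a = 51² - 50² = 2601 - 2500 = 101
b = 2 × 51 × 50 = 5100
c = 51² + 50² = 2601 + 2500 = 5101
Verification: 101² + 5100² = 10201 + 26010000 = 26020201 = 5101² ✓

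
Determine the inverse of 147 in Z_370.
73

gcd(147, 370) = 1, so the inverse exists.
Extended Euclidean algorithm on (370, 147):
370 = 2 × 147 + 76  ⟹  76 = (1)·370 + (-2)·147
147 = 1 × 76 + 71  ⟹  71 = (-1)·370 + (3)·147
76 = 1 × 71 + 5  ⟹  5 = (2)·370 + (-5)·147
71 = 14 × 5 + 1  ⟹  1 = (-29)·370 + (73)·147
So (73)·147 ≡ 1 (mod 370), i.e. 147^(-1) ≡ 73 (mod 370).
Check: 147 × 73 = 10731 ≡ 1 (mod 370)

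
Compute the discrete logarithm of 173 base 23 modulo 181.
141

Baby-step giant-step with step n = ⌈√181⌉ = 14.
Baby steps 23^j mod 181 (j:value) for j=0..13: 0:1, 1:23, 2:167, 3:40, 4:15, 5:164, 6:152, 7:57, 8:44, 9:107, 10:108, 11:131, 12:117, 13:157.
Giant-step multiplier: 23^(-14) ≡ 23^(180-14) = 23^166 ≡ 20 (mod 181).
Giant steps γ_i = 173·20^i mod 181: γ_0=173, γ_1=21, γ_2=58, γ_3=74, γ_4=32, γ_5=97, γ_6=130, γ_7=66, γ_8=53, γ_9=155, γ_10=23 (in table at j=1).
x = i·n + j = 10·14 + 1 = 141.
Check: 23^141 ≡ 173 (mod 181).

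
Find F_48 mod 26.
18

Matrix identity: Q^n = [[F_(n+1), F_n], [F_n, F_(n-1)]] with Q = [[1,1],[1,0]].
n = 48 = 110000₂. Square-and-multiply, entries mod 26:
Q^1 = [[1,1],[1,0]]
Q^3 = (Q^1)²·Q = [[3,2],[2,1]]
Q^6 = (Q^3)² = [[13,8],[8,5]]
Q^12 = (Q^6)² = [[25,14],[14,11]]
Q^24 = (Q^12)² = [[15,10],[10,5]]
Q^48 = (Q^24)² = [[13,18],[18,21]]
F_48 mod 26 = Q^48[0][1] = 18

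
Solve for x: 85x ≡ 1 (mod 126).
43

gcd(85, 126) = 1, so the inverse exists.
Extended Euclidean algorithm on (126, 85):
126 = 1 × 85 + 41  ⟹  41 = (1)·126 + (-1)·85
85 = 2 × 41 + 3  ⟹  3 = (-2)·126 + (3)·85
41 = 13 × 3 + 2  ⟹  2 = (27)·126 + (-40)·85
3 = 1 × 2 + 1  ⟹  1 = (-29)·126 + (43)·85
So (43)·85 ≡ 1 (mod 126), i.e. 85^(-1) ≡ 43 (mod 126).
Check: 85 × 43 = 3655 ≡ 1 (mod 126)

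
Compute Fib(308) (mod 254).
53

Matrix identity: Q^n = [[F_(n+1), F_n], [F_n, F_(n-1)]] with Q = [[1,1],[1,0]].
n = 308 = 100110100₂. Square-and-multiply, entries mod 254:
Q^1 = [[1,1],[1,0]]
Q^2 = (Q^1)² = [[2,1],[1,1]]
Q^4 = (Q^2)² = [[5,3],[3,2]]
Q^9 = (Q^4)²·Q = [[55,34],[34,21]]
Q^19 = (Q^9)²·Q = [[161,117],[117,44]]
Q^38 = (Q^19)² = [[240,109],[109,131]]
Q^77 = (Q^38)²·Q = [[192,139],[139,53]]
Q^154 = (Q^77)² = [[51,19],[19,32]]
Q^308 = (Q^154)² = [[168,53],[53,115]]
F_308 mod 254 = Q^308[0][1] = 53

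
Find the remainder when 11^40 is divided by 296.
137

Repeated squaring. Binary of 40 = 101000.
11^1 ≡ 11 (mod 296); 11^2 ≡ 121 (mod 296); 11^4 ≡ 137 (mod 296); 11^8 ≡ 121 (mod 296); 11^16 ≡ 137 (mod 296); 11^32 ≡ 121 (mod 296)
11^40 = 11^8 × 11^32 ≡ 137 (mod 296)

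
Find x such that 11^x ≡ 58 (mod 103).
64

Baby-step giant-step with step n = ⌈√103⌉ = 11.
Baby steps 11^j mod 103 (j:value) for j=0..10: 0:1, 1:11, 2:18, 3:95, 4:15, 5:62, 6:64, 7:86, 8:19, 9:3, 10:33.
Giant-step multiplier: 11^(-11) ≡ 11^(102-11) = 11^91 ≡ 21 (mod 103).
Giant steps γ_i = 58·21^i mod 103: γ_0=58, γ_1=85, γ_2=34, γ_3=96, γ_4=59, γ_5=3 (in table at j=9).
x = i·n + j = 5·11 + 9 = 64.
Check: 11^64 ≡ 58 (mod 103).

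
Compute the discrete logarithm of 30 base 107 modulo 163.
9

Baby-step giant-step with step n = ⌈√163⌉ = 13.
Baby steps 107^j mod 163 (j:value) for j=0..12: 0:1, 1:107, 2:39, 3:98, 4:54, 5:73, 6:150, 7:76, 8:145, 9:30, 10:113, 11:29, 12:6.
h = 30 is already in the table at j=9, so x = 9.
Check: 107^9 ≡ 30 (mod 163).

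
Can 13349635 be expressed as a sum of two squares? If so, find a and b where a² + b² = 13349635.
Not possible

Factorization: 13349635 = 5 × 13 × 59^3
By Fermat: n is sum of two squares iff every prime p ≡ 3 (mod 4) appears to even power.
Prime(s) ≡ 3 (mod 4) with odd exponent: [(59, 3)]
Therefore 13349635 cannot be expressed as a² + b².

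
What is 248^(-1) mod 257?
57

gcd(248, 257) = 1, so the inverse exists.
Extended Euclidean algorithm on (257, 248):
257 = 1 × 248 + 9  ⟹  9 = (1)·257 + (-1)·248
248 = 27 × 9 + 5  ⟹  5 = (-27)·257 + (28)·248
9 = 1 × 5 + 4  ⟹  4 = (28)·257 + (-29)·248
5 = 1 × 4 + 1  ⟹  1 = (-55)·257 + (57)·248
So (57)·248 ≡ 1 (mod 257), i.e. 248^(-1) ≡ 57 (mod 257).
Check: 248 × 57 = 14136 ≡ 1 (mod 257)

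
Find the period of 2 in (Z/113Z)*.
28

113 is prime, so ord(2) divides φ(113) = 112.
Divisors of 112: 1, 2, 4, 7, 8, 14, 16, 28, 56, 112.
Repeated squaring: 2^1 ≡ 2, 2^2 ≡ 4, 2^4 ≡ 16, 2^8 ≡ 30, 2^16 ≡ 109, 2^32 ≡ 16, 2^64 ≡ 30 (mod 113).
Test 2^d mod 113 for each divisor d in increasing order:
2^1 ≡ 2
2^2 ≡ 4
2^4 ≡ 16
2^7 = 2^4·2^2·2^1 ≡ 15
2^8 ≡ 30
2^14 = 2^8·2^4·2^2 ≡ 112
2^16 ≡ 109
2^28 = 2^16·2^8·2^4 ≡ 1  ← first divisor giving 1
The order is 28.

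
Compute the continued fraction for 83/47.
[1; 1, 3, 3, 1, 2]

Euclidean algorithm steps:
83 = 1 × 47 + 36
47 = 1 × 36 + 11
36 = 3 × 11 + 3
11 = 3 × 3 + 2
3 = 1 × 2 + 1
2 = 2 × 1 + 0
Continued fraction: [1; 1, 3, 3, 1, 2]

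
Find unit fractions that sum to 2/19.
1/10 + 1/190

Greedy algorithm:
2/19: ceiling(19/2) = 10, use 1/10
1/190: ceiling(190/1) = 190, use 1/190
Result: 2/19 = 1/10 + 1/190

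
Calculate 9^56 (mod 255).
171

Repeated squaring. Binary of 56 = 111000.
9^1 ≡ 9 (mod 255); 9^2 ≡ 81 (mod 255); 9^4 ≡ 186 (mod 255); 9^8 ≡ 171 (mod 255); 9^16 ≡ 171 (mod 255); 9^32 ≡ 171 (mod 255)
9^56 = 9^8 × 9^16 × 9^32 ≡ 171 (mod 255)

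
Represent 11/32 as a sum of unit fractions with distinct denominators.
1/3 + 1/96

Greedy algorithm:
11/32: ceiling(32/11) = 3, use 1/3
1/96: ceiling(96/1) = 96, use 1/96
Result: 11/32 = 1/3 + 1/96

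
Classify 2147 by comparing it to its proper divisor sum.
deficient

Proper divisors of 2147: sum = 1 + 19 + 113 = 133
Since 133 < 2147, 2147 is deficient.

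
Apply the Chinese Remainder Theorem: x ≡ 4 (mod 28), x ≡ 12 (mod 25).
312

Using Chinese Remainder Theorem:
M = 28 × 25 = 700
M1 = 25, M2 = 28
y1 = 25^(-1) mod 28 = 9
y2 = 28^(-1) mod 25 = 17
x = (4×25×9 + 12×28×17) mod 700 = 312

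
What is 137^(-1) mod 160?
153

gcd(137, 160) = 1, so the inverse exists.
Extended Euclidean algorithm on (160, 137):
160 = 1 × 137 + 23  ⟹  23 = (1)·160 + (-1)·137
137 = 5 × 23 + 22  ⟹  22 = (-5)·160 + (6)·137
23 = 1 × 22 + 1  ⟹  1 = (6)·160 + (-7)·137
So (-7)·137 ≡ 1 (mod 160), i.e. 137^(-1) ≡ -7 ≡ 153 (mod 160).
Check: 137 × 153 = 20961 ≡ 1 (mod 160)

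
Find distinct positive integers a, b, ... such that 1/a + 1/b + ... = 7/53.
1/8 + 1/142 + 1/30104

Greedy algorithm:
7/53: ceiling(53/7) = 8, use 1/8
3/424: ceiling(424/3) = 142, use 1/142
1/30104: ceiling(30104/1) = 30104, use 1/30104
Result: 7/53 = 1/8 + 1/142 + 1/30104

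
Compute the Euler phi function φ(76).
36

76 = 2^2 × 19
φ(n) = n × ∏(1 - 1/p) for each prime p dividing n
φ(76) = 76 × (1 - 1/2) × (1 - 1/19) = 36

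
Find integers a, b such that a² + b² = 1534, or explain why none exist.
Not possible

Factorization: 1534 = 2 × 13 × 59
By Fermat: n is sum of two squares iff every prime p ≡ 3 (mod 4) appears to even power.
Prime(s) ≡ 3 (mod 4) with odd exponent: [(59, 1)]
Therefore 1534 cannot be expressed as a² + b².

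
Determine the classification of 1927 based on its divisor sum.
deficient

Proper divisors of 1927: sum = 1 + 41 + 47 = 89
Since 89 < 1927, 1927 is deficient.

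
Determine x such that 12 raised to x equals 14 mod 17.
13

Baby-step giant-step with step n = ⌈√17⌉ = 5.
Baby steps 12^j mod 17 (j:value) for j=0..4: 0:1, 1:12, 2:8, 3:11, 4:13.
Giant-step multiplier: 12^(-5) ≡ 12^(16-5) = 12^11 ≡ 6 (mod 17).
Giant steps γ_i = 14·6^i mod 17: γ_0=14, γ_1=16, γ_2=11 (in table at j=3).
x = i·n + j = 2·5 + 3 = 13.
Check: 12^13 ≡ 14 (mod 17).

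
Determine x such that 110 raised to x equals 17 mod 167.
97

Baby-step giant-step with step n = ⌈√167⌉ = 13.
Baby steps 110^j mod 167 (j:value) for j=0..12: 0:1, 1:110, 2:76, 3:10, 4:98, 5:92, 6:100, 7:145, 8:85, 9:165, 10:114, 11:15, 12:147.
Giant-step multiplier: 110^(-13) ≡ 110^(166-13) = 110^153 ≡ 23 (mod 167).
Giant steps γ_i = 17·23^i mod 167: γ_0=17, γ_1=57, γ_2=142, γ_3=93, γ_4=135, γ_5=99, γ_6=106, γ_7=100 (in table at j=6).
x = i·n + j = 7·13 + 6 = 97.
Check: 110^97 ≡ 17 (mod 167).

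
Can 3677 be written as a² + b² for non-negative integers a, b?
14² + 59² (a=14, b=59)

Factorization: 3677 = 3677
By Fermat: n is sum of two squares iff every prime p ≡ 3 (mod 4) appears to even power.
All primes ≡ 3 (mod 4) appear to even power.
Search a = 0, 1, 2, … for 3677 - a² a perfect square: first hit at a = 14: 3677 - 196 = 3481 = 59².
3677 = 14² + 59² = 196 + 3481 ✓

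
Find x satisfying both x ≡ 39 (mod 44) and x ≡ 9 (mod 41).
1403

Using Chinese Remainder Theorem:
M = 44 × 41 = 1804
M1 = 41, M2 = 44
y1 = 41^(-1) mod 44 = 29
y2 = 44^(-1) mod 41 = 14
x = (39×41×29 + 9×44×14) mod 1804 = 1403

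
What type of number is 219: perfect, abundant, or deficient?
deficient

Proper divisors of 219: sum = 1 + 3 + 73 = 77
Since 77 < 219, 219 is deficient.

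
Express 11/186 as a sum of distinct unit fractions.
1/17 + 1/3162

Greedy algorithm:
11/186: ceiling(186/11) = 17, use 1/17
1/3162: ceiling(3162/1) = 3162, use 1/3162
Result: 11/186 = 1/17 + 1/3162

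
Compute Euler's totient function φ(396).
120

396 = 2^2 × 3^2 × 11
φ(n) = n × ∏(1 - 1/p) for each prime p dividing n
φ(396) = 396 × (1 - 1/2) × (1 - 1/3) × (1 - 1/11) = 120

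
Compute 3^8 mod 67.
62

Repeated squaring. Binary of 8 = 1000.
3^1 ≡ 3 (mod 67); 3^2 ≡ 9 (mod 67); 3^4 ≡ 14 (mod 67); 3^8 ≡ 62 (mod 67)
3^8 = 3^8 ≡ 62 (mod 67)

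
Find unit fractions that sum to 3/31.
1/11 + 1/171 + 1/58311

Greedy algorithm:
3/31: ceiling(31/3) = 11, use 1/11
2/341: ceiling(341/2) = 171, use 1/171
1/58311: ceiling(58311/1) = 58311, use 1/58311
Result: 3/31 = 1/11 + 1/171 + 1/58311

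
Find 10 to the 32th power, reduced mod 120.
40

Repeated squaring. Binary of 32 = 100000.
10^1 ≡ 10 (mod 120); 10^2 ≡ 100 (mod 120); 10^4 ≡ 40 (mod 120); 10^8 ≡ 40 (mod 120); 10^16 ≡ 40 (mod 120); 10^32 ≡ 40 (mod 120)
10^32 = 10^32 ≡ 40 (mod 120)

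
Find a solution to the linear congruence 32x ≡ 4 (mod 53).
x ≡ 20 (mod 53)

gcd(32, 53) = 1, which divides 4, so solutions exist.
Find 32^(-1) mod 53 by the extended Euclidean algorithm:
53 = 1 × 32 + 21  ⟹  21 = (1)·53 + (-1)·32
32 = 1 × 21 + 11  ⟹  11 = (-1)·53 + (2)·32
21 = 1 × 11 + 10  ⟹  10 = (2)·53 + (-3)·32
11 = 1 × 10 + 1  ⟹  1 = (-3)·53 + (5)·32
So (5)·32 ≡ 1 (mod 53), i.e. 32^(-1) ≡ 5 (mod 53).
x ≡ 5 × 4 = 20 ≡ 20 (mod 53).
Check: 32 × 20 = 640 ≡ 4 (mod 53).
Unique solution: x ≡ 20 (mod 53)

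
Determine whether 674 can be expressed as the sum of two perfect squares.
7² + 25² (a=7, b=25)

Factorization: 674 = 2 × 337
By Fermat: n is sum of two squares iff every prime p ≡ 3 (mod 4) appears to even power.
All primes ≡ 3 (mod 4) appear to even power.
Search a = 0, 1, 2, … for 674 - a² a perfect square: first hit at a = 7: 674 - 49 = 625 = 25².
674 = 7² + 25² = 49 + 625 ✓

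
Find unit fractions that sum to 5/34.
1/7 + 1/238

Greedy algorithm:
5/34: ceiling(34/5) = 7, use 1/7
1/238: ceiling(238/1) = 238, use 1/238
Result: 5/34 = 1/7 + 1/238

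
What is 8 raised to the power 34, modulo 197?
181

Repeated squaring. Binary of 34 = 100010.
8^1 ≡ 8 (mod 197); 8^2 ≡ 64 (mod 197); 8^4 ≡ 156 (mod 197); 8^8 ≡ 105 (mod 197); 8^16 ≡ 190 (mod 197); 8^32 ≡ 49 (mod 197)
8^34 = 8^2 × 8^32 ≡ 181 (mod 197)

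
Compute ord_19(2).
18

19 is prime, so ord(2) divides φ(19) = 18.
Divisors of 18: 1, 2, 3, 6, 9, 18.
Repeated squaring: 2^1 ≡ 2, 2^2 ≡ 4, 2^4 ≡ 16, 2^8 ≡ 9, 2^16 ≡ 5 (mod 19).
Test 2^d mod 19 for each divisor d in increasing order:
2^1 ≡ 2
2^2 ≡ 4
2^3 = 2^2·2^1 ≡ 8
2^6 = 2^4·2^2 ≡ 7
2^9 = 2^8·2^1 ≡ 18
2^18 = 2^16·2^2 ≡ 1  ← first divisor giving 1
The order is 18.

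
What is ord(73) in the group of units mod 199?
198

199 is prime, so ord(73) divides φ(199) = 198.
Divisors of 198: 1, 2, 3, 6, 9, 11, 18, 22, 33, 66, 99, 198.
Repeated squaring: 73^1 ≡ 73, 73^2 ≡ 155, 73^4 ≡ 145, 73^8 ≡ 130, 73^16 ≡ 184, 73^32 ≡ 26, 73^64 ≡ 79, 73^128 ≡ 72 (mod 199).
Test 73^d mod 199 for each divisor d in increasing order:
73^1 ≡ 73
73^2 ≡ 155
73^3 = 73^2·73^1 ≡ 171
73^6 = 73^4·73^2 ≡ 187
73^9 = 73^8·73^1 ≡ 137
73^11 = 73^8·73^2·73^1 ≡ 141
73^18 = 73^16·73^2 ≡ 63
73^22 = 73^16·73^4·73^2 ≡ 180
73^33 = 73^32·73^1 ≡ 107
73^66 = 73^64·73^2 ≡ 106
73^99 = 73^64·73^32·73^2·73^1 ≡ 198
73^198 = 73^128·73^64·73^4·73^2 ≡ 1  ← first divisor giving 1
The order is 198.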